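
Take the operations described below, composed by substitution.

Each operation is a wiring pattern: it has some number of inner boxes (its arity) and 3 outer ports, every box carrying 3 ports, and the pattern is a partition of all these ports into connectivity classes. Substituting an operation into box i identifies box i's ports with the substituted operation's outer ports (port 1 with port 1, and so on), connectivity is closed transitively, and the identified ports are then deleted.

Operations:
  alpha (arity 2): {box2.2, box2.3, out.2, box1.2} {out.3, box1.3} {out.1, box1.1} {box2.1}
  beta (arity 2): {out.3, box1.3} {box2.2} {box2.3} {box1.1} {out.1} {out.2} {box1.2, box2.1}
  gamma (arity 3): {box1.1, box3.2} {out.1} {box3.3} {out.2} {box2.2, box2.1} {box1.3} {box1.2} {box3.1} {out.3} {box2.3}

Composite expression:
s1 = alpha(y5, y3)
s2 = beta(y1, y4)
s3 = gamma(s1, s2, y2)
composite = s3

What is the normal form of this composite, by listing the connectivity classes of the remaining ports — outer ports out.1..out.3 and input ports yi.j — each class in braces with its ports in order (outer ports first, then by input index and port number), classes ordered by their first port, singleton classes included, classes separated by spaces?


{out.1} {out.2} {out.3} {y1.1} {y1.2, y4.1} {y1.3} {y2.1} {y2.2, y5.1} {y2.3} {y3.1} {y3.2, y3.3, y5.2} {y4.2} {y4.3} {y5.3}

Reachability decides: close wires over gamma-identified ports.
alpha over (y5, y3) gives {out.1, y5.1} {out.2, y3.2, y3.3, y5.2} {out.3, y5.3} {y3.1}, out.j being that stage's outer ports
beta over (y1, y4) gives {out.1} {out.2} {out.3, y1.3} {y1.1} {y1.2, y4.1} {y4.2} {y4.3}, out.j being that stage's outer ports
gamma over (y5, y3, y1, y4, y2) gives {out.1} {out.2} {out.3} {y1.1} {y1.2, y4.1} {y1.3} {y2.1} {y2.2, y5.1} {y2.3} {y3.1} {y3.2, y3.3, y5.2} {y4.2} {y4.3} {y5.3}, out.j being that stage's outer ports


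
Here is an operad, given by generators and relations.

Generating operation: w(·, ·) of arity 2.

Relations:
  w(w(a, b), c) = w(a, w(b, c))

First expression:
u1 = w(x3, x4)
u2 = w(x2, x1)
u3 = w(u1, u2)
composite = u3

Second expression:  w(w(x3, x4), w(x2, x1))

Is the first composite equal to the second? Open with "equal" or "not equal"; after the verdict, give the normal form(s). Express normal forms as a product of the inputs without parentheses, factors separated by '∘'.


equal — both sides give x3 ∘ x4 ∘ x2 ∘ x1


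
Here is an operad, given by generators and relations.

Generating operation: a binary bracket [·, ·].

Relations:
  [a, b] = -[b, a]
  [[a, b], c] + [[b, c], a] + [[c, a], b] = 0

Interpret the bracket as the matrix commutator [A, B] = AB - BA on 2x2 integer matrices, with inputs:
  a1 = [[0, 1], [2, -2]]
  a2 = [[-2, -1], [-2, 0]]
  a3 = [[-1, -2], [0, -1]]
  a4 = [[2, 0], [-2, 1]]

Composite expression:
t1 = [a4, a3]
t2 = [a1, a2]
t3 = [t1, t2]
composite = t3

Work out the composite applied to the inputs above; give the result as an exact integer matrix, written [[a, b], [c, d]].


[[0, 0], [0, 0]]

[a4, a3] = [[-4, -2], [0, 4]]
[a1, a2] = [[0, 0], [0, 0]]
[[a4, a3], [a1, a2]] = [[0, 0], [0, 0]]


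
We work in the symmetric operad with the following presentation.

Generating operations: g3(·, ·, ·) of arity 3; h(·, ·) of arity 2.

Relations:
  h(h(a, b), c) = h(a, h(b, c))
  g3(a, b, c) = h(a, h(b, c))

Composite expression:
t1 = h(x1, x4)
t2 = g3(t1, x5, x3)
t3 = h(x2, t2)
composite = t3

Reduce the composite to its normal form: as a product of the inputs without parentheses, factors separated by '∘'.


x2 ∘ x1 ∘ x4 ∘ x5 ∘ x3

All parenthesizations of h agree; list the x-inputs left to right.
h(x1, x4) unparenthesizes to x1 ∘ x4
g3(h(x1, x4), x5, x3) unparenthesizes to x1 ∘ x4 ∘ x5 ∘ x3
h(x2, g3(h(x1, x4), x5, x3)) unparenthesizes to x2 ∘ x1 ∘ x4 ∘ x5 ∘ x3


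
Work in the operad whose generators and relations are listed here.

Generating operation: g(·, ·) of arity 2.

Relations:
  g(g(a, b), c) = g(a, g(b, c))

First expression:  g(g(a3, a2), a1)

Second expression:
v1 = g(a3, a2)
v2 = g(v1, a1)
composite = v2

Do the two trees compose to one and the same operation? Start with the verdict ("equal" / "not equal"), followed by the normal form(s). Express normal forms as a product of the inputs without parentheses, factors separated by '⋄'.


The first expression, normalized: a3 ⋄ a2 ⋄ a1
The second expression, normalized: a3 ⋄ a2 ⋄ a1
Both agree, so they are equal.

equal; both compose to a3 ⋄ a2 ⋄ a1


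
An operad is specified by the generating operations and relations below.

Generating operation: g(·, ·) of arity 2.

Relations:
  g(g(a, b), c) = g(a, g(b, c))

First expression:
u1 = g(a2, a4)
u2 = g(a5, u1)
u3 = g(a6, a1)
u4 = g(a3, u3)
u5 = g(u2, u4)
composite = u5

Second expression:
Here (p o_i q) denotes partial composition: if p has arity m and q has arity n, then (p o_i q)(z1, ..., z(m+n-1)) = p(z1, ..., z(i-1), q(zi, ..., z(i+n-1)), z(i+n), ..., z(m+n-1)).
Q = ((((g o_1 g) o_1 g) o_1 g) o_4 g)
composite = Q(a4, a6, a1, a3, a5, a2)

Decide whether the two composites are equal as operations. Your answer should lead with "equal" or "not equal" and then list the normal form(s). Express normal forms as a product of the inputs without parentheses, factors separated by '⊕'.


not equal: they reduce to a5 ⊕ a2 ⊕ a4 ⊕ a3 ⊕ a6 ⊕ a1 and a4 ⊕ a6 ⊕ a1 ⊕ a3 ⊕ a5 ⊕ a2

Normal form of the first expression: a5 ⊕ a2 ⊕ a4 ⊕ a3 ⊕ a6 ⊕ a1
Normal form of the second expression: a4 ⊕ a6 ⊕ a1 ⊕ a3 ⊕ a5 ⊕ a2
No match — not equal.


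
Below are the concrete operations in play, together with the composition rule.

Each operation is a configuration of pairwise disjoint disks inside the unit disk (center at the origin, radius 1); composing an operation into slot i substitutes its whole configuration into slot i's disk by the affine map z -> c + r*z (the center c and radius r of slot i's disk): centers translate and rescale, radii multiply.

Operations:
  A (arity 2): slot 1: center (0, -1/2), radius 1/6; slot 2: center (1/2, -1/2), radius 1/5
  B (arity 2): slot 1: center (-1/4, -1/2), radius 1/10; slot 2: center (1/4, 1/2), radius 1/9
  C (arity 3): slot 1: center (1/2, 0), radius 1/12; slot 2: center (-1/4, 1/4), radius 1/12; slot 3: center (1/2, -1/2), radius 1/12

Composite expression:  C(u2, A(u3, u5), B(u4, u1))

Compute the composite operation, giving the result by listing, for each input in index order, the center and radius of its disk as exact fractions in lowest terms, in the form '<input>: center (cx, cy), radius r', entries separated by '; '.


Nesting under C composes maps z -> c + r*z down each u-path.
for u2, the 1-step affine chain lands on center (1/2, 0), radius 1/12
for u3, the 2-step affine chain lands on center (-1/4, 5/24), radius 1/72
for u5, the 2-step affine chain lands on center (-5/24, 5/24), radius 1/60
for u4, the 2-step affine chain lands on center (23/48, -13/24), radius 1/120
for u1, the 2-step affine chain lands on center (25/48, -11/24), radius 1/108

u1: center (25/48, -11/24), radius 1/108; u2: center (1/2, 0), radius 1/12; u3: center (-1/4, 5/24), radius 1/72; u4: center (23/48, -13/24), radius 1/120; u5: center (-5/24, 5/24), radius 1/60


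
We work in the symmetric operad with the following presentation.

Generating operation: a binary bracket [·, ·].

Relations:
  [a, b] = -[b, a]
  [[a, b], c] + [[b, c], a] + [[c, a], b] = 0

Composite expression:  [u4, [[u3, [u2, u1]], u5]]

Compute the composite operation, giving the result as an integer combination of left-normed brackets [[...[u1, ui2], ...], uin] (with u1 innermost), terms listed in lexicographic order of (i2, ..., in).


-[[[[u1, u2], u3], u5], u4]

Expand each bracket as ab - ba; the u1-initial words give the coefficients.
Composite bracket: [u4, [[u3, [u2, u1]], u5]]
Under [a, b] = ab - ba we get 16 signed associative words (2^4 = 16).
The u1-initial words carry the normal form:
  u1u2u3u5u4 appears with sign -1, giving the term -[[[[u1, u2], u3], u5], u4]


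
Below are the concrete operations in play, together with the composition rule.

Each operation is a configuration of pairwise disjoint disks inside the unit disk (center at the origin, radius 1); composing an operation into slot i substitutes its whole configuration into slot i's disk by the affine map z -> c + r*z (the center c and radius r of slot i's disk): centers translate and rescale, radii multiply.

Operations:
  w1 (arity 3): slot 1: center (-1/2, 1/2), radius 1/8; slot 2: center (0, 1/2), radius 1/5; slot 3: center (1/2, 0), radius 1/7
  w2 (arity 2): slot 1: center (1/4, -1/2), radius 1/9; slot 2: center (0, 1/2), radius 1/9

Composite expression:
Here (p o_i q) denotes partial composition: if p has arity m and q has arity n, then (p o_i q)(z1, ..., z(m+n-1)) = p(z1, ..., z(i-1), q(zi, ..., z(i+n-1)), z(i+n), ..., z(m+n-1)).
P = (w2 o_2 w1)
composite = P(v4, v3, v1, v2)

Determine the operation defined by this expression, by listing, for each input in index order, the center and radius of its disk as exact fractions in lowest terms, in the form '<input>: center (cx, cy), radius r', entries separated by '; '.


v1: center (0, 5/9), radius 1/45; v2: center (1/18, 1/2), radius 1/63; v3: center (-1/18, 5/9), radius 1/72; v4: center (1/4, -1/2), radius 1/9

Each v-disk chains the slot maps above it in w2; radii multiply.
input v4: applying the 1 nested substitution gives center (1/4, -1/2), radius 1/9
input v3: applying the 2 nested substitutions gives center (-1/18, 5/9), radius 1/72
input v1: applying the 2 nested substitutions gives center (0, 5/9), radius 1/45
input v2: applying the 2 nested substitutions gives center (1/18, 1/2), radius 1/63


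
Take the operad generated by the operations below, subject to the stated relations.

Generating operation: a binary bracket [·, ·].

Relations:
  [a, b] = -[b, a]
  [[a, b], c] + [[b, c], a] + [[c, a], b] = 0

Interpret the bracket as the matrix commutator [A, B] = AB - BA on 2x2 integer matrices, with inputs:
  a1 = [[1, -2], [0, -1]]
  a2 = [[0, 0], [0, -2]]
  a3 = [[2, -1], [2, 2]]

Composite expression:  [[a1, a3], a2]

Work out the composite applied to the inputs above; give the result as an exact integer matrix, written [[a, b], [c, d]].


[[0, 4], [-8, 0]]

[a1, a3] = [[-4, -2], [-4, 4]]
[[a1, a3], a2] = [[0, 4], [-8, 0]]


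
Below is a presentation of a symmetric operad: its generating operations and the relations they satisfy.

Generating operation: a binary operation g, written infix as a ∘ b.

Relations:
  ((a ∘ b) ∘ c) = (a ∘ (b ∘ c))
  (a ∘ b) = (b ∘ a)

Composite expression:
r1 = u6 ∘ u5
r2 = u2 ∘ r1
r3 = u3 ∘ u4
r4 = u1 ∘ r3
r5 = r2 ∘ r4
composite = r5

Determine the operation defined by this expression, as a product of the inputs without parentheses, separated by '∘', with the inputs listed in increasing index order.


u1 ∘ u2 ∘ u3 ∘ u4 ∘ u5 ∘ u6

Both nesting and order wash out for g; what remains is which u's occur.
(u6 ∘ u5) spells out as u6 ∘ u5
(u2 ∘ (u6 ∘ u5)) spells out as u2 ∘ u6 ∘ u5
(u3 ∘ u4) spells out as u3 ∘ u4
(u1 ∘ (u3 ∘ u4)) spells out as u1 ∘ u3 ∘ u4
((u2 ∘ (u6 ∘ u5)) ∘ (u1 ∘ (u3 ∘ u4))) spells out as u2 ∘ u6 ∘ u5 ∘ u1 ∘ u3 ∘ u4
reordering the factors by index: u1 ∘ u2 ∘ u3 ∘ u4 ∘ u5 ∘ u6


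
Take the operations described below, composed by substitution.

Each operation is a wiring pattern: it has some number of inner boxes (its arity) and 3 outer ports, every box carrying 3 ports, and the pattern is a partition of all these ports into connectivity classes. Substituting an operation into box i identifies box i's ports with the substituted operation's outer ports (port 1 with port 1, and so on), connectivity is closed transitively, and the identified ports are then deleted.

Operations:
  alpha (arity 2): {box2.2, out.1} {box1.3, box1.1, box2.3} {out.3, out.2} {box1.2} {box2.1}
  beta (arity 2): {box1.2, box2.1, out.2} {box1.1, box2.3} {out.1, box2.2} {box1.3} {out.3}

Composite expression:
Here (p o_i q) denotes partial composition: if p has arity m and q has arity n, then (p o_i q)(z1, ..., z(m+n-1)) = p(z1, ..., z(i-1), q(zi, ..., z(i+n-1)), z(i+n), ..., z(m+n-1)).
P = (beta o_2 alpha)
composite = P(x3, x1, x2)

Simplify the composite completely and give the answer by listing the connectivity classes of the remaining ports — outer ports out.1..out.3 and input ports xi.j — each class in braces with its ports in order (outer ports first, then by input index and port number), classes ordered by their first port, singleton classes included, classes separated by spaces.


{out.1, x3.1} {out.2, x2.2, x3.2} {out.3} {x1.1, x1.3, x2.3} {x1.2} {x2.1} {x3.3}

Reachability decides: close wires over beta-identified ports.
the subtree at alpha composes to {out.1, x2.2} {out.2, out.3} {x1.1, x1.3, x2.3} {x1.2} {x2.1} on (x1, x2); out.j = own outer ports
the subtree at beta composes to {out.1, x3.1} {out.2, x2.2, x3.2} {out.3} {x1.1, x1.3, x2.3} {x1.2} {x2.1} {x3.3} on (x3, x1, x2); out.j = own outer ports


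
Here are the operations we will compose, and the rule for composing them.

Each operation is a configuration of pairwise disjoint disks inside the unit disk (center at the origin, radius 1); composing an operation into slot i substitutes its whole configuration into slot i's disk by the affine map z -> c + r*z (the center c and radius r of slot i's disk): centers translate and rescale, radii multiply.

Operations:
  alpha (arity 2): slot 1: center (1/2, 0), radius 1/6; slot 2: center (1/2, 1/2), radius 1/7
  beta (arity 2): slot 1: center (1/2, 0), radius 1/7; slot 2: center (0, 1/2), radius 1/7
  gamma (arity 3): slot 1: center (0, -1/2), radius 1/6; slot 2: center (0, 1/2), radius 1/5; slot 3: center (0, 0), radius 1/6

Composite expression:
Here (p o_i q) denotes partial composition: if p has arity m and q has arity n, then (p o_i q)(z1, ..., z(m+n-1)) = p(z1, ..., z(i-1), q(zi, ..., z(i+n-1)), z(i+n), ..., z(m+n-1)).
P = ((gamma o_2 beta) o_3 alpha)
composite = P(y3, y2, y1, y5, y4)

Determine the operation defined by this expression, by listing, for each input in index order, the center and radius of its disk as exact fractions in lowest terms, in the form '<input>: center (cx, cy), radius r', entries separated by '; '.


y1: center (1/70, 3/5), radius 1/210; y2: center (1/10, 1/2), radius 1/35; y3: center (0, -1/2), radius 1/6; y4: center (0, 0), radius 1/6; y5: center (1/70, 43/70), radius 1/245

Each y-disk chains the slot maps above it in gamma; radii multiply.
input y3: composing its 1 substitution step yields center (0, -1/2), radius 1/6
input y2: composing its 2 substitution steps yields center (1/10, 1/2), radius 1/35
input y1: composing its 3 substitution steps yields center (1/70, 3/5), radius 1/210
input y5: composing its 3 substitution steps yields center (1/70, 43/70), radius 1/245
input y4: composing its 1 substitution step yields center (0, 0), radius 1/6


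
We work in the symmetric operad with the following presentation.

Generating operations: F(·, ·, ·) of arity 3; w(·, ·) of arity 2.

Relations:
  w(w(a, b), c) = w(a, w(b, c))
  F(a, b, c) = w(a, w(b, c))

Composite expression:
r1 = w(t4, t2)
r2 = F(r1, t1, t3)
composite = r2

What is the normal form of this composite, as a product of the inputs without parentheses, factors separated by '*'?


t4 * t2 * t1 * t3

Associativity of F dissolves the nesting; only the t-input order survives.
w(t4, t2) spells out as t4 * t2
F(w(t4, t2), t1, t3) spells out as t4 * t2 * t1 * t3


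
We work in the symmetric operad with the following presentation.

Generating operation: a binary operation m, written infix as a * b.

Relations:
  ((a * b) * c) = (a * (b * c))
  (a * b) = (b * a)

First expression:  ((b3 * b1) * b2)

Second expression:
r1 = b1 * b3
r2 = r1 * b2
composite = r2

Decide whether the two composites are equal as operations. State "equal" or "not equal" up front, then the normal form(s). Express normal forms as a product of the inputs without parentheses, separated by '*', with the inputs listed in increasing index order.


equal: each reduces to b1 * b2 * b3

The first expression reduces to b1 * b2 * b3
The second expression reduces to b1 * b2 * b3
Identical normal forms: equal.


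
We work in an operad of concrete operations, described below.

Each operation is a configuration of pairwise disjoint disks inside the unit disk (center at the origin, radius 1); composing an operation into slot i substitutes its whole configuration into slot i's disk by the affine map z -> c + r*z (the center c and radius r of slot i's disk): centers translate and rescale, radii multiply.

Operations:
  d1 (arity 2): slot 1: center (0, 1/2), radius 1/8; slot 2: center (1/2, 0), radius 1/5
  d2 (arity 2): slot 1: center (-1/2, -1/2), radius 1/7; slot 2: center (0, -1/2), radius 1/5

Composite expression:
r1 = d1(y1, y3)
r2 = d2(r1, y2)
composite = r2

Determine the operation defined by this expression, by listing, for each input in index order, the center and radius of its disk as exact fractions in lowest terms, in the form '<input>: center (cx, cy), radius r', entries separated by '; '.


y1: center (-1/2, -3/7), radius 1/56; y2: center (0, -1/2), radius 1/5; y3: center (-3/7, -1/2), radius 1/35

Only the slot chain above each y matters under d2; compose those maps.
y1 passes through 2 substitutions, ending at center (-1/2, -3/7), radius 1/56
y3 passes through 2 substitutions, ending at center (-3/7, -1/2), radius 1/35
y2 passes through 1 substitution, ending at center (0, -1/2), radius 1/5


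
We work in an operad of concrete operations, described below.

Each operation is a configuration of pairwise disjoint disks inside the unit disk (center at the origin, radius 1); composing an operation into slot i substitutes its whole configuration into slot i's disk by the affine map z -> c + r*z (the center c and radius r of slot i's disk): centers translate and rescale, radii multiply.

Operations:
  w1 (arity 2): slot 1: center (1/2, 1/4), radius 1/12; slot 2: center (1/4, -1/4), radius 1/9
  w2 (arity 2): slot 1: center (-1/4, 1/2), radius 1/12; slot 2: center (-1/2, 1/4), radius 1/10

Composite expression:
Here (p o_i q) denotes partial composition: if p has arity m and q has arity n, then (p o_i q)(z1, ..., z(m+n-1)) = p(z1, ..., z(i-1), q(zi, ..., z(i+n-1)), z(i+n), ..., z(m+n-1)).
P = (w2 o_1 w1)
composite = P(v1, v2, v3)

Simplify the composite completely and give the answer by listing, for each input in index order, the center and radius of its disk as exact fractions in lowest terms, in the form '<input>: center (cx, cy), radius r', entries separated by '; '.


v1: center (-5/24, 25/48), radius 1/144; v2: center (-11/48, 23/48), radius 1/108; v3: center (-1/2, 1/4), radius 1/10

Affine substitution under w2: radii multiply and v-centers shift.
input v1: composing its 2 substitution steps yields center (-5/24, 25/48), radius 1/144
input v2: composing its 2 substitution steps yields center (-11/48, 23/48), radius 1/108
input v3: composing its 1 substitution step yields center (-1/2, 1/4), radius 1/10


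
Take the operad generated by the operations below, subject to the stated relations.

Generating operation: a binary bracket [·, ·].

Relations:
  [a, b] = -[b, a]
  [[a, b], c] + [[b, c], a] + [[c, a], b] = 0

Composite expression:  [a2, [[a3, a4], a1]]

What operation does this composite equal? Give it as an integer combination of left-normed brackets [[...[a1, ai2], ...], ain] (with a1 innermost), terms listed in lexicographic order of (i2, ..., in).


[[[a1, a3], a4], a2] - [[[a1, a4], a3], a2]


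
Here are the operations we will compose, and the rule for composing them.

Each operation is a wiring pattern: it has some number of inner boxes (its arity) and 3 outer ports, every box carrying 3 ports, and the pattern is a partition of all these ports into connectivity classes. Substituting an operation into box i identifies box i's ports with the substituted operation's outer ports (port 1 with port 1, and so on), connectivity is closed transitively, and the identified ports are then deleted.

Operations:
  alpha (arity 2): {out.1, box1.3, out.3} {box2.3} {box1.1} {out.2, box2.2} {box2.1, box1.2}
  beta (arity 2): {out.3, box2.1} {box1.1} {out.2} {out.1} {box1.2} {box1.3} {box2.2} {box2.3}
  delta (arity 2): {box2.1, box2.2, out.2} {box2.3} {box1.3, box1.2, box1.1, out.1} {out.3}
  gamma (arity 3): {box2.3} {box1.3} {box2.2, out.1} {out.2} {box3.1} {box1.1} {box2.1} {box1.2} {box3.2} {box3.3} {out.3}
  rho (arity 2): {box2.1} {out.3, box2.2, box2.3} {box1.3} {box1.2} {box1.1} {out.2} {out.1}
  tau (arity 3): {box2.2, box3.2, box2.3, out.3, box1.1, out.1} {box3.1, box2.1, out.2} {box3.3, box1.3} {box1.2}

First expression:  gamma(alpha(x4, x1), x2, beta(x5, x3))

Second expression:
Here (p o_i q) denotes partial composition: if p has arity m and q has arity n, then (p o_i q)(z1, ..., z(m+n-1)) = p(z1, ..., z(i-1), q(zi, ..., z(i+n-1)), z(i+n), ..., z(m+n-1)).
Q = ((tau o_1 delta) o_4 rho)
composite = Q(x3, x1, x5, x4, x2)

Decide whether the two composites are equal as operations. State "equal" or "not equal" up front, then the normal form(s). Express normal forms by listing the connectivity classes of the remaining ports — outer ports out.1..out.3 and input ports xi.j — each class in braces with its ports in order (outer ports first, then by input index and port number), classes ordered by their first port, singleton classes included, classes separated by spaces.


not equal; first: {out.1, x2.2} {out.2} {out.3} {x1.1, x4.2} {x1.2} {x1.3} {x2.1} {x2.3} {x3.1} {x3.2} {x3.3} {x4.1} {x4.3} {x5.1} {x5.2} {x5.3}; second: {out.1, out.3, x3.1, x3.2, x3.3, x5.2, x5.3} {out.2, x5.1} {x1.1, x1.2} {x1.3} {x2.1} {x2.2, x2.3} {x4.1} {x4.2} {x4.3}

Normal form of the first expression: {out.1, x2.2} {out.2} {out.3} {x1.1, x4.2} {x1.2} {x1.3} {x2.1} {x2.3} {x3.1} {x3.2} {x3.3} {x4.1} {x4.3} {x5.1} {x5.2} {x5.3}
Normal form of the second expression: {out.1, out.3, x3.1, x3.2, x3.3, x5.2, x5.3} {out.2, x5.1} {x1.1, x1.2} {x1.3} {x2.1} {x2.2, x2.3} {x4.1} {x4.2} {x4.3}
The forms do not match — not equal.


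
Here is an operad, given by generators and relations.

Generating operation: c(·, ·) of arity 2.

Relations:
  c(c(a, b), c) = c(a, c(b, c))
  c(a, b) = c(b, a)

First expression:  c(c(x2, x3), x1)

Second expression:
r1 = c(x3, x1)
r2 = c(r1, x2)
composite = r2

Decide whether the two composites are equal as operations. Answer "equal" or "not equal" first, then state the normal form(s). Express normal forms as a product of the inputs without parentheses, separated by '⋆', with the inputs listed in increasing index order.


equal; both compose to x1 ⋆ x2 ⋆ x3

In normal form, the first expression is x1 ⋆ x2 ⋆ x3
In normal form, the second expression is x1 ⋆ x2 ⋆ x3
Same normal form: equal.


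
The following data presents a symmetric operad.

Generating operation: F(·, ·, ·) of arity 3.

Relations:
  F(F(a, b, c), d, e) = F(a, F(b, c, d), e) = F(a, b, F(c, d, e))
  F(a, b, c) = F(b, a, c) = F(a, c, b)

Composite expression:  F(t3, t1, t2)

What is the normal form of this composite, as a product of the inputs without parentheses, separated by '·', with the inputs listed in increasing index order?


t1 · t2 · t3

Key point: F commutes, so take the t-inputs in any fixed order.
F(t3, t1, t2) unparenthesizes to t3 · t1 · t2
reordering the factors by index: t1 · t2 · t3


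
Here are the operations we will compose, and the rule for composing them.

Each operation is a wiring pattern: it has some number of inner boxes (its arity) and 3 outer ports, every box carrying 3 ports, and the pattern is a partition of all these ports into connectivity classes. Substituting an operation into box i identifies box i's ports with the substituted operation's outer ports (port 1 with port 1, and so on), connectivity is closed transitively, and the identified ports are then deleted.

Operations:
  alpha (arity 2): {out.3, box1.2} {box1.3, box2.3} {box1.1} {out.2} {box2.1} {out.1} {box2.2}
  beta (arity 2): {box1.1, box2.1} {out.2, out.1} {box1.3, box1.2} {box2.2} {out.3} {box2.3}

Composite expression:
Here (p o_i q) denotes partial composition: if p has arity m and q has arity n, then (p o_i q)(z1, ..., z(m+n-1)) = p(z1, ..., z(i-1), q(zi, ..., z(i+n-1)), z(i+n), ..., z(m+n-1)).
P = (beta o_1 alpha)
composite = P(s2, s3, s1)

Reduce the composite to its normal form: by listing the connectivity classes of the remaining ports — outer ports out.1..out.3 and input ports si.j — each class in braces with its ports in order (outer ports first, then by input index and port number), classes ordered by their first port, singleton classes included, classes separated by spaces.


{out.1, out.2} {out.3} {s1.1} {s1.2} {s1.3} {s2.1} {s2.2} {s2.3, s3.3} {s3.1} {s3.2}

Reachability decides: close wires over beta-identified ports.
through alpha, on inputs (s2, s3): {out.1} {out.2} {out.3, s2.2} {s2.1} {s2.3, s3.3} {s3.1} {s3.2} (out.j = stage outer ports)
through beta, on inputs (s2, s3, s1): {out.1, out.2} {out.3} {s1.1} {s1.2} {s1.3} {s2.1} {s2.2} {s2.3, s3.3} {s3.1} {s3.2} (out.j = stage outer ports)


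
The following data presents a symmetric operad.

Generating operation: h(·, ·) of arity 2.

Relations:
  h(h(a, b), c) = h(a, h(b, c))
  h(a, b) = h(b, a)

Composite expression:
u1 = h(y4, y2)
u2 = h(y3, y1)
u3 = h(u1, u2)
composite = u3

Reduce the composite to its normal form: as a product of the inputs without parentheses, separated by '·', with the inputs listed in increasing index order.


With h associative and commutative, the y-input set is all that matters.
h(y4, y2) collapses to y4 · y2
h(y3, y1) collapses to y3 · y1
h(h(y4, y2), h(y3, y1)) collapses to y4 · y2 · y3 · y1
putting the inputs in ascending order: y1 · y2 · y3 · y4

y1 · y2 · y3 · y4


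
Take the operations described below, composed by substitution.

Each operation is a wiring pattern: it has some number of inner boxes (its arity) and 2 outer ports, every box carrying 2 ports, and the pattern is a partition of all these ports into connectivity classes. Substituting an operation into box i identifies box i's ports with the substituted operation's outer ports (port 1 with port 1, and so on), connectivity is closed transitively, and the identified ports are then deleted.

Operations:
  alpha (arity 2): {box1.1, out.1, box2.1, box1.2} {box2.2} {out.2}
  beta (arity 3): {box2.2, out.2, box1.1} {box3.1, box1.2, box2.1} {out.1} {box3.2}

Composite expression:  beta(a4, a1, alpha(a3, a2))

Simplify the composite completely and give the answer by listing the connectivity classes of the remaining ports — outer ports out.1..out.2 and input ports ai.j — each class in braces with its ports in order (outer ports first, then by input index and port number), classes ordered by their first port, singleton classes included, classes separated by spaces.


{out.1} {out.2, a1.2, a4.1} {a1.1, a2.1, a3.1, a3.2, a4.2} {a2.2}


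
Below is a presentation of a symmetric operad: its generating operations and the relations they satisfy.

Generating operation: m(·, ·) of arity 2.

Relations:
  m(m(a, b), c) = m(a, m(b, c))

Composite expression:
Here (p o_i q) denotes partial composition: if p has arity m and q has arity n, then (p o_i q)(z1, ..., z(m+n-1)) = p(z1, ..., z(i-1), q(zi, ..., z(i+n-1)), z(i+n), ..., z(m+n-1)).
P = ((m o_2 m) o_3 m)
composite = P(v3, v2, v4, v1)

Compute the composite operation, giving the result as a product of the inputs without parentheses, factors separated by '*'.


Under associativity of m, the answer is the v's in reading order.
m(v4, v1) flattens to v4 * v1
m(v2, m(v4, v1)) flattens to v2 * v4 * v1
m(v3, m(v2, m(v4, v1))) flattens to v3 * v2 * v4 * v1

v3 * v2 * v4 * v1


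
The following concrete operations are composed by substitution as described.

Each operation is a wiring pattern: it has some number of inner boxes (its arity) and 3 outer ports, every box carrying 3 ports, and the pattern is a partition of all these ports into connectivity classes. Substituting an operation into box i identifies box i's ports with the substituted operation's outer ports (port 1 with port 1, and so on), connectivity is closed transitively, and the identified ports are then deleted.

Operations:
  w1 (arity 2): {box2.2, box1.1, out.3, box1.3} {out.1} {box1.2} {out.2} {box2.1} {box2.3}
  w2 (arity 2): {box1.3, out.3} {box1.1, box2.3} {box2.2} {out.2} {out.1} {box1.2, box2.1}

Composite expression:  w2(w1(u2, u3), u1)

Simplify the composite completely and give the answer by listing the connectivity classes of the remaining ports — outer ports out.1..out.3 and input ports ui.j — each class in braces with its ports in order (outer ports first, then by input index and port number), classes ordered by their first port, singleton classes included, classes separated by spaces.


{out.1} {out.2} {out.3, u2.1, u2.3, u3.2} {u1.1} {u1.2} {u1.3} {u2.2} {u3.1} {u3.3}


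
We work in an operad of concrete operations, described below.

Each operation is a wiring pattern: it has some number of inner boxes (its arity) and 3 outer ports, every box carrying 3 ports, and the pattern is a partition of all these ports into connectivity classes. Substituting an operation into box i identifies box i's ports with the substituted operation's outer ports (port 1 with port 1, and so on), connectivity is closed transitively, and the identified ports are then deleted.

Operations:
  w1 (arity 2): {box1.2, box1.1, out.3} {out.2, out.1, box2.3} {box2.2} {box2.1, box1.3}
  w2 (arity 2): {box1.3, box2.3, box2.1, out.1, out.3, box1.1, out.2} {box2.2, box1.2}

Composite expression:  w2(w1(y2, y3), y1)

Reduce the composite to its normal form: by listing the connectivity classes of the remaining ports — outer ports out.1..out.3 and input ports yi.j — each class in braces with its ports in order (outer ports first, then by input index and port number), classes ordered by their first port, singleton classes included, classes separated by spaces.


{out.1, out.2, out.3, y1.1, y1.2, y1.3, y2.1, y2.2, y3.3} {y2.3, y3.1} {y3.2}

After gluing at w2, chains via deleted ports link the y-ports.
the subtree at w1 composes to {out.1, out.2, y3.3} {out.3, y2.1, y2.2} {y2.3, y3.1} {y3.2} on (y2, y3); out.j = own outer ports
the subtree at w2 composes to {out.1, out.2, out.3, y1.1, y1.2, y1.3, y2.1, y2.2, y3.3} {y2.3, y3.1} {y3.2} on (y2, y3, y1); out.j = own outer ports


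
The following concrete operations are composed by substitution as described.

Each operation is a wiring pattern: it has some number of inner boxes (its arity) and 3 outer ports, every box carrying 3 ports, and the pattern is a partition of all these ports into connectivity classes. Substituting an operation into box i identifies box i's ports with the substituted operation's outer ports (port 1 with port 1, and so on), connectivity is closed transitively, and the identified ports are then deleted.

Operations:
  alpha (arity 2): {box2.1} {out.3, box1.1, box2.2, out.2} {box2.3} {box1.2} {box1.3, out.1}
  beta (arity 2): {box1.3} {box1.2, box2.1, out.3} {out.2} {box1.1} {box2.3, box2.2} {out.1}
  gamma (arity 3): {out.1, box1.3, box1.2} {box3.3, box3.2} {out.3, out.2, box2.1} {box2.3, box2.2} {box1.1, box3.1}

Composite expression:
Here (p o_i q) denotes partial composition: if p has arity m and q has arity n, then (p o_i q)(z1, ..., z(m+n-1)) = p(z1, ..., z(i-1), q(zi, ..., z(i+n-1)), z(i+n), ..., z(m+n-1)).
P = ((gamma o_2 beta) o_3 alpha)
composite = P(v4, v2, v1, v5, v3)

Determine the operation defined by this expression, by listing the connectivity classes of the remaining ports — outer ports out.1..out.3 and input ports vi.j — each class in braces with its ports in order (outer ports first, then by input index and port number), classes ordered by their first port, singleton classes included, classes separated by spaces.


{out.1, v4.2, v4.3} {out.2, out.3} {v1.1, v5.2} {v1.2} {v1.3, v2.2} {v2.1} {v2.3} {v3.1, v4.1} {v3.2, v3.3} {v5.1} {v5.3}

Two ports join when wires chain via gamma-identified ports.
stage alpha: inputs (v1, v5), connectivity {out.1, v1.3} {out.2, out.3, v1.1, v5.2} {v1.2} {v5.1} {v5.3}, out.j its boundary
stage beta: inputs (v2, v1, v5), connectivity {out.1} {out.2} {out.3, v1.3, v2.2} {v1.1, v5.2} {v1.2} {v2.1} {v2.3} {v5.1} {v5.3}, out.j its boundary
stage gamma: inputs (v4, v2, v1, v5, v3), connectivity {out.1, v4.2, v4.3} {out.2, out.3} {v1.1, v5.2} {v1.2} {v1.3, v2.2} {v2.1} {v2.3} {v3.1, v4.1} {v3.2, v3.3} {v5.1} {v5.3}, out.j its boundary


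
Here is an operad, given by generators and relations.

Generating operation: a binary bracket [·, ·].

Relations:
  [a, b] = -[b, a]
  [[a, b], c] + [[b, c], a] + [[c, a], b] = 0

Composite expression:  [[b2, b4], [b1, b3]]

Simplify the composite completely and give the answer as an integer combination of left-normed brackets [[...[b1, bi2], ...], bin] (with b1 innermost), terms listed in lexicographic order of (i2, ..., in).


Left-normed coefficients sit on the b1-initial expansion words.
Composite bracket: [[b2, b4], [b1, b3]]
Full expansion: 8 signed words from ab - ba (2^3 = 8).
Words beginning with b1 determine it all:
  sign of b1b3b2b4 is -1, so it contributes -[[[b1, b3], b2], b4]
  sign of b1b3b4b2 is +1, so it contributes +[[[b1, b3], b4], b2]

-[[[b1, b3], b2], b4] + [[[b1, b3], b4], b2]


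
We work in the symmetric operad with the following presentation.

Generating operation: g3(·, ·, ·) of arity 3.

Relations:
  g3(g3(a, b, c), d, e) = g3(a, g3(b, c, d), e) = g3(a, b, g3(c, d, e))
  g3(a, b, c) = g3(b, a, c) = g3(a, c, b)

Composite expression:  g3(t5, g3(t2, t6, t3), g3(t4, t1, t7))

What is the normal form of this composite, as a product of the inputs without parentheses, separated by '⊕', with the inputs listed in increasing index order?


t1 ⊕ t2 ⊕ t3 ⊕ t4 ⊕ t5 ⊕ t6 ⊕ t7

Shape and order are irrelevant to g3; the t-input set decides.
g3(t2, t6, t3) collapses to t2 ⊕ t6 ⊕ t3
g3(t4, t1, t7) collapses to t4 ⊕ t1 ⊕ t7
g3(t5, g3(t2, t6, t3), g3(t4, t1, t7)) collapses to t5 ⊕ t2 ⊕ t6 ⊕ t3 ⊕ t4 ⊕ t1 ⊕ t7
commutativity sorts the factors: t1 ⊕ t2 ⊕ t3 ⊕ t4 ⊕ t5 ⊕ t6 ⊕ t7


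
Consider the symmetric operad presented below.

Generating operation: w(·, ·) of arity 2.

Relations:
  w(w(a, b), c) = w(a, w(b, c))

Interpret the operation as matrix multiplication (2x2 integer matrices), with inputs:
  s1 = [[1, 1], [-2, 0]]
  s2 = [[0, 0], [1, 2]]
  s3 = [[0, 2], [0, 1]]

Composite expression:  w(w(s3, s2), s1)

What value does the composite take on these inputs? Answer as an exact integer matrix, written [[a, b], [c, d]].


[[-6, 2], [-3, 1]]

w(s3, s2) = [[2, 4], [1, 2]]
w(w(s3, s2), s1) = [[-6, 2], [-3, 1]]


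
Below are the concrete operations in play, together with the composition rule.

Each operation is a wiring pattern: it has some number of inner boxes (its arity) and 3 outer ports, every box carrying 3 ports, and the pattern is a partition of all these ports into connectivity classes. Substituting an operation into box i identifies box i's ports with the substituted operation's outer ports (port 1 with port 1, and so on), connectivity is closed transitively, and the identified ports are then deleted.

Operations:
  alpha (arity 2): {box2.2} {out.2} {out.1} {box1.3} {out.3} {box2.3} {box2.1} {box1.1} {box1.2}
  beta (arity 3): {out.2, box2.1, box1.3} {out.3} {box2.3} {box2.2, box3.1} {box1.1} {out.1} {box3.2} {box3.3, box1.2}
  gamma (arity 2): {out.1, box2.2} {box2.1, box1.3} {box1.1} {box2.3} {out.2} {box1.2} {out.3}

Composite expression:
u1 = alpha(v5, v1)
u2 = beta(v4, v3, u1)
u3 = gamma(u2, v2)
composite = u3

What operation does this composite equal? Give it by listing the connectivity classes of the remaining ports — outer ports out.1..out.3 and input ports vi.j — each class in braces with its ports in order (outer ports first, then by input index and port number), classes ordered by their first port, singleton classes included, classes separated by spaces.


{out.1, v2.2} {out.2} {out.3} {v1.1} {v1.2} {v1.3} {v2.1} {v2.3} {v3.1, v4.3} {v3.2} {v3.3} {v4.1} {v4.2} {v5.1} {v5.2} {v5.3}

Reachability decides: close wires over gamma-identified ports.
composing alpha on (v5, v1), with out.j its own outer ports: {out.1} {out.2} {out.3} {v1.1} {v1.2} {v1.3} {v5.1} {v5.2} {v5.3}
composing beta on (v4, v3, v5, v1), with out.j its own outer ports: {out.1} {out.2, v3.1, v4.3} {out.3} {v1.1} {v1.2} {v1.3} {v3.2} {v3.3} {v4.1} {v4.2} {v5.1} {v5.2} {v5.3}
composing gamma on (v4, v3, v5, v1, v2), with out.j its own outer ports: {out.1, v2.2} {out.2} {out.3} {v1.1} {v1.2} {v1.3} {v2.1} {v2.3} {v3.1, v4.3} {v3.2} {v3.3} {v4.1} {v4.2} {v5.1} {v5.2} {v5.3}


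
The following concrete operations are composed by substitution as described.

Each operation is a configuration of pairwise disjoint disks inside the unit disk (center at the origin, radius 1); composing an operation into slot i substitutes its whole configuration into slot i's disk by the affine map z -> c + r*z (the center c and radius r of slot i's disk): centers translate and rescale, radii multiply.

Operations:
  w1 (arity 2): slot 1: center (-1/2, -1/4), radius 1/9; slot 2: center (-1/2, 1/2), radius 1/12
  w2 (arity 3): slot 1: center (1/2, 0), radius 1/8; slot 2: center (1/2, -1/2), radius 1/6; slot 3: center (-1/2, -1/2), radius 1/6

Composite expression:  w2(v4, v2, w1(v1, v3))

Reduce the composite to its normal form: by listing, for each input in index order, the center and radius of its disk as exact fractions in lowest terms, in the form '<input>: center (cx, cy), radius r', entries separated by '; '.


v1: center (-7/12, -13/24), radius 1/54; v2: center (1/2, -1/2), radius 1/6; v3: center (-7/12, -5/12), radius 1/72; v4: center (1/2, 0), radius 1/8

Only the slot chain above each v matters under w2; compose those maps.
v4 passes through 1 substitution, ending at center (1/2, 0), radius 1/8
v2 passes through 1 substitution, ending at center (1/2, -1/2), radius 1/6
v1 passes through 2 substitutions, ending at center (-7/12, -13/24), radius 1/54
v3 passes through 2 substitutions, ending at center (-7/12, -5/12), radius 1/72


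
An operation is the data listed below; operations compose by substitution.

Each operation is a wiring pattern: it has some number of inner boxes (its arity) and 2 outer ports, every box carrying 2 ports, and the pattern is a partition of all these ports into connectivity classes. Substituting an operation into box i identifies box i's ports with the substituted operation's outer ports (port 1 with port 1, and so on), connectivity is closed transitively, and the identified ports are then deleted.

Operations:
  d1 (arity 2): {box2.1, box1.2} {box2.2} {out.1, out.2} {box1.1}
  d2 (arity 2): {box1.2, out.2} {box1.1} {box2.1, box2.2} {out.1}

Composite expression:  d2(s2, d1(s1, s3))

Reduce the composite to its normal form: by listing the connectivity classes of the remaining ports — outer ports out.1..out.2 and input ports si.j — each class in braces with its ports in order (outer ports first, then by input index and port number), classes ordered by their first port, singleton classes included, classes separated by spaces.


Connectivity passes through glued d2-boundaries; trace each wire chain.
stage d1: inputs (s1, s3), connectivity {out.1, out.2} {s1.1} {s1.2, s3.1} {s3.2}, out.j its boundary
stage d2: inputs (s2, s1, s3), connectivity {out.1} {out.2, s2.2} {s1.1} {s1.2, s3.1} {s2.1} {s3.2}, out.j its boundary

{out.1} {out.2, s2.2} {s1.1} {s1.2, s3.1} {s2.1} {s3.2}


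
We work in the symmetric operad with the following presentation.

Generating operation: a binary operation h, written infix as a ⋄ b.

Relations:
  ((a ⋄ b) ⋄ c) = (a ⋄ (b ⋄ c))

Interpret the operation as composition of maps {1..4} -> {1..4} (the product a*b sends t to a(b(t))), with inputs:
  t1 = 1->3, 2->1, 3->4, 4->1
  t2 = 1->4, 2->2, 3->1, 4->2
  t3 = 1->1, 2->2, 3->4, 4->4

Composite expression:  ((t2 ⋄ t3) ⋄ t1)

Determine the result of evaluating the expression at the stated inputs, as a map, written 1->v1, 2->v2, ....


1->2, 2->4, 3->2, 4->4

(t2 ⋄ t3) = 1->4, 2->2, 3->2, 4->2
((t2 ⋄ t3) ⋄ t1) = 1->2, 2->4, 3->2, 4->4
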